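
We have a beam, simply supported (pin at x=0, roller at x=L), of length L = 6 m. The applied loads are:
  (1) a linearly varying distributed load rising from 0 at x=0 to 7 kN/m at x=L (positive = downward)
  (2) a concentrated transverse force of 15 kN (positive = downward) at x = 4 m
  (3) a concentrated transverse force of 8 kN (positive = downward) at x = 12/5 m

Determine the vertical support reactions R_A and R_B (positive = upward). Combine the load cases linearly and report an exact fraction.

Load 1 — triangular load w₀=7 kN/m (0→w₀ over full span):
  R_A = w₀L/6 = 7·6/6 = 7 kN
  R_B = w₀L/3 = 7·6/3 = 14 kN
Load 2 — point force P=15 kN at a=4 m (b=L-a=2):
  R_A = Pb/L = 15·2/6 = 5 kN
  R_B = Pa/L = 15·4/6 = 10 kN
Load 3 — point force P=8 kN at a=12/5 m (b=L-a=18/5):
  R_A = Pb/L = 8·(18/5)/6 = 24/5 kN
  R_B = Pa/L = 8·(12/5)/6 = 16/5 kN
Superposition: R_A = 84/5 kN, R_B = 136/5 kN

R_A = 84/5 kN, R_B = 136/5 kN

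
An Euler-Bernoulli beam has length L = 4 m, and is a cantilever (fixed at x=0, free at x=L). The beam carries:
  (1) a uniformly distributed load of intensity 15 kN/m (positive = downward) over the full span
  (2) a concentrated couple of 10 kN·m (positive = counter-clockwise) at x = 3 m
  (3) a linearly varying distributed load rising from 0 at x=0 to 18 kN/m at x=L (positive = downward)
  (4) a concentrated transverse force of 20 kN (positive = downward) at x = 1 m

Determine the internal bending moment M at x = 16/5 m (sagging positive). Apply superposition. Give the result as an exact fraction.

M(16/5) = -1272/125 kN·m

Load 1 — uniform load w=15 kN/m over full span:
  M_1 = -w(L-x)²/2 = -15·(4-(16/5))²/2 = -24/5 kN·m
Load 2 — applied couple M₀=10 kN·m at a=3 m (b=L-a=1):
  M_2 = 0  [x>a] = 0 kN·m
Load 3 — triangular load w₀=18 kN/m (0→w₀ over full span):
  M_3 = w₀Lx/2 - w₀L²/3 - w₀x³/(6L) = 18·4·(16/5)/2 - 18·4²/3 - 18·(16/5)³/(6·4) = -672/125 kN·m
Load 4 — point force P=20 kN at a=1 m (b=L-a=3):
  M_4 = 0  [x>a] = 0 kN·m
Superposition: M = Σ M_i = -1272/125 kN·m ≈ -10.176000 kN·m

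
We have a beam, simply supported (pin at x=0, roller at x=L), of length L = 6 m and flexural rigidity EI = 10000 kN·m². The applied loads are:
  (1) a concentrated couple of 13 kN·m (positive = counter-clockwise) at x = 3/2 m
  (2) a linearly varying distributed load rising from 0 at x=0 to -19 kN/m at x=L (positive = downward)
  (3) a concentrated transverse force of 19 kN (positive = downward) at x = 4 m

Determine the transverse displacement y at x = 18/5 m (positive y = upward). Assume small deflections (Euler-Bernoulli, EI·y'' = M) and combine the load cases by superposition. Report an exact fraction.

Load 1 — applied couple M₀=13 kN·m at a=3/2 m (b=L-a=9/2):
  y_1 = (M₀x³/(6L)-M₀(x-a)²/2+C₁x)/EI  [x>a] with C₁=M₀(3b²-L²)/(6L)=143/16 = (13·(18/5)³/(6·6)-13·((18/5)-(3/2))²/2+(143/16)·(18/5))/10000 = 10179/5000000 m
Load 2 — triangular load w₀=-19 kN/m (0→w₀ over full span):
  y_2 = -w₀x(7L⁴-10L²x²+3x⁴)/(360LEI) = -(-19)·(18/5)·(7·6⁴-10·6²·(18/5)²+3·(18/5)⁴)/(360·6·10000) = 151848/9765625 m
Load 3 — point force P=19 kN at a=4 m (b=L-a=2):
  y_3 = -Pbx(L²-b²-x²)/(6LEI)  [x≤a] = -19·2·(18/5)·(6²-2²-(18/5)²)/(6·6·10000) = -2261/312500 m
Superposition: y = Σ y_i = 6468647/625000000 m ≈ 0.010350 m

y(18/5) = 6468647/625000000 m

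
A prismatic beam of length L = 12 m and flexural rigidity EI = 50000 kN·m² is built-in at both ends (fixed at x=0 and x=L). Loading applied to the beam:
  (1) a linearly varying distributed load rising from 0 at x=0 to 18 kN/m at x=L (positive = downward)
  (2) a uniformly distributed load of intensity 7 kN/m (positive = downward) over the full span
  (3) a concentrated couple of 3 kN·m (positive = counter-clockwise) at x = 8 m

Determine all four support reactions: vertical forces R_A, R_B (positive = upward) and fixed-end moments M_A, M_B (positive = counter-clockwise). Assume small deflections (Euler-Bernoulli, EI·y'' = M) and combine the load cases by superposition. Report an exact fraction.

Load 1 — triangular load w₀=18 kN/m (0→w₀ over full span):
  R_A = 3w₀L/20 = 3·18·12/20 = 162/5 kN
  M_A = w₀L²/30 = 18·12²/30 = 432/5 kN·m
  R_B = 7w₀L/20 = 7·18·12/20 = 378/5 kN
  M_B = -w₀L²/20 = -18·12²/20 = -648/5 kN·m
Load 2 — uniform load w=7 kN/m over full span:
  R_A = wL/2 = 7·12/2 = 42 kN
  M_A = wL²/12 = 7·12²/12 = 84 kN·m
  R_B = wL/2 = 7·12/2 = 42 kN
  M_B = -wL²/12 = -7·12²/12 = -84 kN·m
Load 3 — applied couple M₀=3 kN·m at a=8 m (b=L-a=4):
  R_A = 6M₀ab/L³ = 6·3·8·4/12³ = 1/3 kN
  M_A = M₀b(2a-b)/L² = 3·4·(2·8-4)/12² = 1 kN·m
  R_B = -6M₀ab/L³ = -6·3·8·4/12³ = -1/3 kN
  M_B = M₀a(2b-a)/L² = 3·8·(2·4-8)/12² = 0 kN·m
Superposition: R_A = 1121/15 kN, M_A = 857/5 kN·m, R_B = 1759/15 kN, M_B = -1068/5 kN·m

R_A = 1121/15 kN, M_A = 857/5 kN·m, R_B = 1759/15 kN, M_B = -1068/5 kN·m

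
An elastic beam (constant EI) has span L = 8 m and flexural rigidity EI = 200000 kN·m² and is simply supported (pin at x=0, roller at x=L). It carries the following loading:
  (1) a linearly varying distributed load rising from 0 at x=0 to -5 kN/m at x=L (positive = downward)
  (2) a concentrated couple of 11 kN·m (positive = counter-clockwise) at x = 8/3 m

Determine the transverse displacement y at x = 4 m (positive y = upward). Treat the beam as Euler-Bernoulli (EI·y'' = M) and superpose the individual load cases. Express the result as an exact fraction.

Load 1 — triangular load w₀=-5 kN/m (0→w₀ over full span):
  y_1 = -w₀x(7L⁴-10L²x²+3x⁴)/(360LEI) = -(-5)·4·(7·8⁴-10·8²·4²+3·4⁴)/(360·8·200000) = 1/1500 m
Load 2 — applied couple M₀=11 kN·m at a=8/3 m (b=L-a=16/3):
  y_2 = (M₀x³/(6L)-M₀(x-a)²/2+C₁x)/EI  [x>a] with C₁=M₀(3b²-L²)/(6L)=44/9 = (11·4³/(6·8)-11·(4-(8/3))²/2+(44/9)·4)/200000 = 11/90000 m
Superposition: y = Σ y_i = 71/90000 m ≈ 0.000789 m

y(4) = 71/90000 m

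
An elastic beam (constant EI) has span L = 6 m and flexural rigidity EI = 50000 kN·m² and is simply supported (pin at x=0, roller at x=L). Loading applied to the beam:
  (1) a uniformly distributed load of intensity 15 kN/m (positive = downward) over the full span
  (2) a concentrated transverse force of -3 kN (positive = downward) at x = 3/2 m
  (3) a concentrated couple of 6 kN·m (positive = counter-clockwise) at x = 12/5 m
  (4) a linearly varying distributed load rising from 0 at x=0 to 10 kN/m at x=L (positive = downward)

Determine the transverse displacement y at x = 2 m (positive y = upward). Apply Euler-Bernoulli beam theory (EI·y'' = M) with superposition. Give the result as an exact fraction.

y(2) = -503897/90000000 m

Load 1 — uniform load w=15 kN/m over full span:
  y_1 = -wx(L³-2Lx²+x³)/(24EI) = -15·2·(6³-2·6·2²+2³)/(24·50000) = -11/2500 m
Load 2 — point force P=-3 kN at a=3/2 m (b=L-a=9/2):
  y_2 = -Pa(L-x)(2Lx-a²-x²)/(6LEI)  [x>a] = -(-3)·(3/2)·(6-2)·(2·6·2-(3/2)²-2²)/(6·6·50000) = 71/400000 m
Load 3 — applied couple M₀=6 kN·m at a=12/5 m (b=L-a=18/5):
  y_3 = (M₀x³/(6L)+C₁x)/EI  [x≤a] with C₁=M₀(3b²-L²)/(6L)=12/25 = (6·2³/(6·6)+(12/25)·2)/50000 = 43/937500 m
Load 4 — triangular load w₀=10 kN/m (0→w₀ over full span):
  y_4 = -w₀x(7L⁴-10L²x²+3x⁴)/(360LEI) = -10·2·(7·6⁴-10·6²·2²+3·2⁴)/(360·6·50000) = -8/5625 m
Superposition: y = Σ y_i = -503897/90000000 m ≈ -0.005599 m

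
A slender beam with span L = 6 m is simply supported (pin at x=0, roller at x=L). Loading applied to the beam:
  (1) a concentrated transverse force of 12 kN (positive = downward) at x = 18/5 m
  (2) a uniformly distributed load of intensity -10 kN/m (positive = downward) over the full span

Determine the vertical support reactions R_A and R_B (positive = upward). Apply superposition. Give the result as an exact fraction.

Load 1 — point force P=12 kN at a=18/5 m (b=L-a=12/5):
  R_A = Pb/L = 12·(12/5)/6 = 24/5 kN
  R_B = Pa/L = 12·(18/5)/6 = 36/5 kN
Load 2 — uniform load w=-10 kN/m over full span:
  R_A = wL/2 = (-10)·6/2 = -30 kN
  R_B = wL/2 = (-10)·6/2 = -30 kN
Superposition: R_A = -126/5 kN, R_B = -114/5 kN

R_A = -126/5 kN, R_B = -114/5 kN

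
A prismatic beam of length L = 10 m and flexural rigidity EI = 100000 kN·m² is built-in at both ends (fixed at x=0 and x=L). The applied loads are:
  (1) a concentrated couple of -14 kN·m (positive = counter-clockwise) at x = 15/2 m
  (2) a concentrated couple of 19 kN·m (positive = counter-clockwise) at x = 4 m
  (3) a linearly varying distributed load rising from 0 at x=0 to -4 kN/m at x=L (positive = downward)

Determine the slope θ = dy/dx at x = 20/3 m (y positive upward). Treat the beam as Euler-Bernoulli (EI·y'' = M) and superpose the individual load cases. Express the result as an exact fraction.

θ(20/3) = -54487/243000000 rad

Load 1 — applied couple M₀=-14 kN·m at a=15/2 m (b=L-a=5/2):
  θ_1 = (R_Ax²/2 - M_Ax)/EI  [x≤a] with R_A=-63/40, M_A=-35/8 = ((-63/40)·(20/3)²/2 - (-35/8)·(20/3))/100000 = -7/120000 rad
Load 2 — applied couple M₀=19 kN·m at a=4 m (b=L-a=6):
  θ_2 = (R_Ax²/2 - M_Ax - M₀(x-a))/EI  [x>a] with R_A=342/125, M_A=57/25 = ((342/125)·(20/3)²/2 - (57/25)·(20/3) - 19·((20/3)-4))/100000 = -19/375000 rad
Load 3 — triangular load w₀=-4 kN/m (0→w₀ over full span):
  θ_3 = -w₀(2x(L-x)(L-2x)(x+2L)+x²(L-x)²)/(120LEI) = -(-4)·(2·(20/3)·(10-(20/3))·(10-2·(20/3))·((20/3)+2·10)+(20/3)²·(10-(20/3))²)/(120·10·100000) = -7/60750 rad
Superposition: θ = Σ θ_i = -54487/243000000 rad ≈ -0.000224 rad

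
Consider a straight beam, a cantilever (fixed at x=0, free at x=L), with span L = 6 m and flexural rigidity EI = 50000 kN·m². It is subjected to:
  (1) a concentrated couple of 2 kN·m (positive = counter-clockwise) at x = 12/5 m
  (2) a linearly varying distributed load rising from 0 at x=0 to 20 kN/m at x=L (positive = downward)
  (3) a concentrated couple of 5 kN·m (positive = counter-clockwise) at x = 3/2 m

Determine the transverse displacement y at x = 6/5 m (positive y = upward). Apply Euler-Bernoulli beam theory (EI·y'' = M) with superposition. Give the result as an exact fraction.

Load 1 — applied couple M₀=2 kN·m at a=12/5 m (b=L-a=18/5):
  y_1 = M₀x²/(2EI)  [x≤a] = 2·(6/5)²/(2·50000) = 9/312500 m
Load 2 — triangular load w₀=20 kN/m (0→w₀ over full span):
  y_2 = (w₀Lx³/12-w₀L²x²/6-w₀x⁵/(120L))/EI = (20·6·(6/5)³/12-20·6²·(6/5)²/6-20·(6/5)⁵/(120·6))/50000 = -60777/19531250 m
Load 3 — applied couple M₀=5 kN·m at a=3/2 m (b=L-a=9/2):
  y_3 = M₀x²/(2EI)  [x≤a] = 5·(6/5)²/(2·50000) = 9/125000 m
Superposition: y = Σ y_i = -235233/78125000 m ≈ -0.003011 m

y(6/5) = -235233/78125000 m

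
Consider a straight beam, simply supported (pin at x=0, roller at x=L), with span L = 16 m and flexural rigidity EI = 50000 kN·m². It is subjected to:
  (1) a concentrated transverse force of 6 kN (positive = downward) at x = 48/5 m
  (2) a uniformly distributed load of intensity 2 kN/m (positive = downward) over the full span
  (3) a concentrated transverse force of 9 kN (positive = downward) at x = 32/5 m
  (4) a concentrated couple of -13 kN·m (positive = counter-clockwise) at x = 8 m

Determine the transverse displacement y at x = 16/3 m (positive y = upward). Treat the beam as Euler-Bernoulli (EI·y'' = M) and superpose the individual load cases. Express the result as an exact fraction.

y(16/3) = -4756754/94921875 m

Load 1 — point force P=6 kN at a=48/5 m (b=L-a=32/5):
  y_1 = -Pbx(L²-b²-x²)/(6LEI)  [x≤a] = -6·(32/5)·(16/3)·(16²-(32/5)²-(16/3)²)/(6·16·50000) = -83968/10546875 m
Load 2 — uniform load w=2 kN/m over full span:
  y_2 = -wx(L³-2Lx²+x³)/(24EI) = -2·(16/3)·(16³-2·16·(16/3)²+(16/3)³)/(24·50000) = -22528/759375 m
Load 3 — point force P=9 kN at a=32/5 m (b=L-a=48/5):
  y_3 = -Pbx(L²-b²-x²)/(6LEI)  [x≤a] = -9·(48/5)·(16/3)·(16²-(48/5)²-(16/3)²)/(6·16·50000) = -15232/1171875 m
Load 4 — applied couple M₀=-13 kN·m at a=8 m (b=L-a=8):
  y_4 = (M₀x³/(6L)+C₁x)/EI  [x≤a] with C₁=M₀(3b²-L²)/(6L)=26/3 = ((-13)·(16/3)³/(6·16)+(26/3)·(16/3))/50000 = 26/50625 m
Superposition: y = Σ y_i = -4756754/94921875 m ≈ -0.050112 m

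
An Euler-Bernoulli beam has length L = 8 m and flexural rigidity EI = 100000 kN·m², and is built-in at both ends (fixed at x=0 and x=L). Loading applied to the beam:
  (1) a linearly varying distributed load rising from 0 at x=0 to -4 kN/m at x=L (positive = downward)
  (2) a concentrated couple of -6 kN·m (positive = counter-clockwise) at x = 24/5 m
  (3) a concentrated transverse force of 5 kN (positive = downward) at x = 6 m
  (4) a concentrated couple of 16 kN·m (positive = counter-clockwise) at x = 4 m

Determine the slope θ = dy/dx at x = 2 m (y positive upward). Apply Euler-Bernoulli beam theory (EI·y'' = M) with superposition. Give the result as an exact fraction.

θ(2) = 2117/40000000 rad

Load 1 — triangular load w₀=-4 kN/m (0→w₀ over full span):
  θ_1 = -w₀(2x(L-x)(L-2x)(x+2L)+x²(L-x)²)/(120LEI) = -(-4)·(2·2·(8-2)·(8-2·2)·(2+2·8)+2²·(8-2)²)/(120·8·100000) = 39/500000 rad
Load 2 — applied couple M₀=-6 kN·m at a=24/5 m (b=L-a=16/5):
  θ_2 = (R_Ax²/2 - M_Ax)/EI  [x≤a] with R_A=-27/25, M_A=-48/25 = ((-27/25)·2²/2 - (-48/25)·2)/100000 = 21/1250000 rad
Load 3 — point force P=5 kN at a=6 m (b=L-a=2):
  θ_3 = -Pb²x(2aL-(3a+b)x)/(2L³EI)  [x≤a] = -5·2²·2·(2·6·8-(3·6+2)·2)/(2·8³·100000) = -7/320000 rad
Load 4 — applied couple M₀=16 kN·m at a=4 m (b=L-a=4):
  θ_4 = (R_Ax²/2 - M_Ax)/EI  [x≤a] with R_A=3, M_A=4 = (3·2²/2 - 4·2)/100000 = -1/50000 rad
Superposition: θ = Σ θ_i = 2117/40000000 rad ≈ 0.000053 rad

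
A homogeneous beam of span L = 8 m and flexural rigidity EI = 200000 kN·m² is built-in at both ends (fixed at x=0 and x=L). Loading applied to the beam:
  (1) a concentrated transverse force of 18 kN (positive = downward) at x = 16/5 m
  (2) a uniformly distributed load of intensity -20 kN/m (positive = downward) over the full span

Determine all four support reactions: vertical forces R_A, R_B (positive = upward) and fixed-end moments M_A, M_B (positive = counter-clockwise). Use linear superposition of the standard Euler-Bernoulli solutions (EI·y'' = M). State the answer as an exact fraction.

Load 1 — point force P=18 kN at a=16/5 m (b=L-a=24/5):
  R_A = Pb²(3a+b)/L³ = 18·(24/5)²·(3·(16/5)+(24/5))/8³ = 1458/125 kN
  M_A = Pab²/L² = 18·(16/5)·(24/5)²/8² = 2592/125 kN·m
  R_B = Pa²(a+3b)/L³ = 18·(16/5)²·((16/5)+3·(24/5))/8³ = 792/125 kN
  M_B = -Pa²b/L² = -18·(16/5)²·(24/5)/8² = -1728/125 kN·m
Load 2 — uniform load w=-20 kN/m over full span:
  R_A = wL/2 = (-20)·8/2 = -80 kN
  M_A = wL²/12 = (-20)·8²/12 = -320/3 kN·m
  R_B = wL/2 = (-20)·8/2 = -80 kN
  M_B = -wL²/12 = -(-20)·8²/12 = 320/3 kN·m
Superposition: R_A = -8542/125 kN, M_A = -32224/375 kN·m, R_B = -9208/125 kN, M_B = 34816/375 kN·m

R_A = -8542/125 kN, M_A = -32224/375 kN·m, R_B = -9208/125 kN, M_B = 34816/375 kN·m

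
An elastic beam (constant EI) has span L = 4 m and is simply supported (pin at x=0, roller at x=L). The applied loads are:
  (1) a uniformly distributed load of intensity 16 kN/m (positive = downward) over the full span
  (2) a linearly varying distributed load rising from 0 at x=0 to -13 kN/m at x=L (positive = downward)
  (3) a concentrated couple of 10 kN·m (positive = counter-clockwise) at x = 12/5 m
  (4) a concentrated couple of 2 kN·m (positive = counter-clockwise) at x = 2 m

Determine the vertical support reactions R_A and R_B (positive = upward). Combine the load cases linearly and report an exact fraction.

Load 1 — uniform load w=16 kN/m over full span:
  R_A = wL/2 = 16·4/2 = 32 kN
  R_B = wL/2 = 16·4/2 = 32 kN
Load 2 — triangular load w₀=-13 kN/m (0→w₀ over full span):
  R_A = w₀L/6 = (-13)·4/6 = -26/3 kN
  R_B = w₀L/3 = (-13)·4/3 = -52/3 kN
Load 3 — applied couple M₀=10 kN·m at a=12/5 m (b=L-a=8/5):
  R_A = M₀/L = 10/4 = 5/2 kN
  R_B = -M₀/L = -10/4 = -5/2 kN
Load 4 — applied couple M₀=2 kN·m at a=2 m (b=L-a=2):
  R_A = M₀/L = 2/4 = 1/2 kN
  R_B = -M₀/L = -2/4 = -1/2 kN
Superposition: R_A = 79/3 kN, R_B = 35/3 kN

R_A = 79/3 kN, R_B = 35/3 kN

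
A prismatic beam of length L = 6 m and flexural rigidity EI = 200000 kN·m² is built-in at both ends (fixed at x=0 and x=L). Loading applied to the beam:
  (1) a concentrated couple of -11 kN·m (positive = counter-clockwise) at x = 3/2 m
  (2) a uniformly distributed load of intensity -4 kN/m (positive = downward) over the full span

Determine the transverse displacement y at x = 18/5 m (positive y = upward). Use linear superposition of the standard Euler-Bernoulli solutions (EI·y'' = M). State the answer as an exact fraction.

Load 1 — applied couple M₀=-11 kN·m at a=3/2 m (b=L-a=9/2):
  y_1 = (R_Ax³/6 - M_Ax²/2 - M₀(x-a)²/2)/EI  [x>a] with R_A=-33/16, M_A=33/16 = ((-33/16)·(18/5)³/6 - (33/16)·(18/5)²/2 - (-11)·((18/5)-(3/2))²/2)/200000 = -1287/50000000 m
Load 2 — uniform load w=-4 kN/m over full span:
  y_2 = -wx²(L-x)²/(24EI) = -(-4)·(18/5)²·(6-(18/5))²/(24·200000) = 243/3906250 m
Superposition: y = Σ y_i = 9117/250000000 m ≈ 0.000036 m

y(18/5) = 9117/250000000 m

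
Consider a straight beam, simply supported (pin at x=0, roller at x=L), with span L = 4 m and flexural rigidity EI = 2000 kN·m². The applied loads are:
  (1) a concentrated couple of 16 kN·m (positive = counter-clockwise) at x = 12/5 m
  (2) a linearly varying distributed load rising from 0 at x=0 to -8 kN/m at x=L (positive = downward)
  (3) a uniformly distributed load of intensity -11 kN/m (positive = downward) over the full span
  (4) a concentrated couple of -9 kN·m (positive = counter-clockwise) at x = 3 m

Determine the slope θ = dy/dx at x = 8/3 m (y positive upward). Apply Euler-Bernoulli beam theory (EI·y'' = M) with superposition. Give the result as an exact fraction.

Load 1 — applied couple M₀=16 kN·m at a=12/5 m (b=L-a=8/5):
  θ_1 = (M₀x²/(2L)-M₀(x-a)+C₁)/EI  [x>a] with C₁=M₀(3b²-L²)/(6L)=-416/75 = (16·(8/3)²/(2·4)-16·((8/3)-(12/5))+(-416/75))/2000 = 62/28125 rad
Load 2 — triangular load w₀=-8 kN/m (0→w₀ over full span):
  θ_2 = -w₀(7L⁴-30L²x²+15x⁴)/(360LEI) = -(-8)·(7·4⁴-30·4²·(8/3)²+15·(8/3)⁴)/(360·4·2000) = -364/151875 rad
Load 3 — uniform load w=-11 kN/m over full span:
  θ_3 = -w(L³-6Lx²+4x³)/(24EI) = -(-11)·(4³-6·4·(8/3)²+4·(8/3)³)/(24·2000) = -143/20250 rad
Load 4 — applied couple M₀=-9 kN·m at a=3 m (b=L-a=1):
  θ_4 = (M₀x²/(2L)+C₁)/EI  [x≤a] with C₁=M₀(3b²-L²)/(6L)=39/8 = ((-9)·(8/3)²/(2·4)+(39/8))/2000 = -1/640 rad
Superposition: θ = Σ θ_i = -856963/97200000 rad ≈ -0.008816 rad

θ(8/3) = -856963/97200000 rad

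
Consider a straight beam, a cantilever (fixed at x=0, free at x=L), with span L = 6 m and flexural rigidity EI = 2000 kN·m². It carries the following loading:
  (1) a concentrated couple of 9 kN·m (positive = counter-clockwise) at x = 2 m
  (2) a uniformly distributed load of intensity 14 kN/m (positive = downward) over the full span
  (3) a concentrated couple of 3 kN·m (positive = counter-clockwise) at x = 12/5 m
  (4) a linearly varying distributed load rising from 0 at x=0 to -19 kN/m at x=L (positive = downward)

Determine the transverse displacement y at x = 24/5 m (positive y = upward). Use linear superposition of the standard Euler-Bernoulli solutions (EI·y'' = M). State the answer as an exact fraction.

Load 1 — applied couple M₀=9 kN·m at a=2 m (b=L-a=4):
  y_1 = M₀a(2x-a)/(2EI)  [x>a] = 9·2·(2·(24/5)-2)/(2·2000) = 171/5000 m
Load 2 — uniform load w=14 kN/m over full span:
  y_2 = -wx²(x²-4Lx+6L²)/(24EI) = -14·(24/5)²·((24/5)²-4·6·(24/5)+6·6²)/(24·2000) = -65016/78125 m
Load 3 — applied couple M₀=3 kN·m at a=12/5 m (b=L-a=18/5):
  y_3 = M₀a(2x-a)/(2EI)  [x>a] = 3·(12/5)·(2·(24/5)-(12/5))/(2·2000) = 81/6250 m
Load 4 — triangular load w₀=-19 kN/m (0→w₀ over full span):
  y_4 = (w₀Lx³/12-w₀L²x²/6-w₀x⁵/(120L))/EI = ((-19)·6·(24/5)³/12-(-19)·6²·(24/5)²/6-(-19)·(24/5)⁵/(120·6))/2000 = 1604664/1953125 m
Superposition: y = Σ y_i = 570987/15625000 m ≈ 0.036543 m

y(24/5) = 570987/15625000 m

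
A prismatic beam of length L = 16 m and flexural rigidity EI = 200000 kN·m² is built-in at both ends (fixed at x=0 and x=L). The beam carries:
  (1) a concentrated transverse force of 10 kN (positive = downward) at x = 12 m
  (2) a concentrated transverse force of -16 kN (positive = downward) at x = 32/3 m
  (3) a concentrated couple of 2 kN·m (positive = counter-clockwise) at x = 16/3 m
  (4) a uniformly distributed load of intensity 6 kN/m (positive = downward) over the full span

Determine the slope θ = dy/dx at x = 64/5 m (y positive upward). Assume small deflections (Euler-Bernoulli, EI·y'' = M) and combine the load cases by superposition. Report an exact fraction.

Load 1 — point force P=10 kN at a=12 m (b=L-a=4):
  θ_1 = Pa²(L-x)(2bL-(3b+a)(L-x))/(2L³EI)  [x>a] = 10·12²·(16-(64/5))·(2·4·16-(3·4+12)·(16-(64/5)))/(2·16³·200000) = 9/62500 rad
Load 2 — point force P=-16 kN at a=32/3 m (b=L-a=16/3):
  θ_2 = Pa²(L-x)(2bL-(3b+a)(L-x))/(2L³EI)  [x>a] = (-16)·(32/3)²·(16-(64/5))·(2·(16/3)·16-(3·(16/3)+(32/3))·(16-(64/5)))/(2·16³·200000) = -128/421875 rad
Load 3 — applied couple M₀=2 kN·m at a=16/3 m (b=L-a=32/3):
  θ_3 = (R_Ax²/2 - M_Ax - M₀(x-a))/EI  [x>a] with R_A=1/6, M_A=0 = ((1/6)·(64/5)²/2 - 0·(64/5) - 2·((64/5)-(16/3)))/200000 = -1/156250 rad
Load 4 — uniform load w=6 kN/m over full span:
  θ_4 = -wx(L-x)(L-2x)/(12EI) = -6·(64/5)·(16-(64/5))·(16-2·(64/5))/(12·200000) = 384/390625 rad
Superposition: θ = Σ θ_i = 34477/42187500 rad ≈ 0.000817 rad

θ(64/5) = 34477/42187500 rad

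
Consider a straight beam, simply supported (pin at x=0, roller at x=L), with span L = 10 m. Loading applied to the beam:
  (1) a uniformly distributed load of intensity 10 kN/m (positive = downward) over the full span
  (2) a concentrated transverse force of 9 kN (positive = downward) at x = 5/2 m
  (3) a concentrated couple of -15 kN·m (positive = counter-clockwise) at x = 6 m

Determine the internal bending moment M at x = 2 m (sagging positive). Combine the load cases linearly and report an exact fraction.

Load 1 — uniform load w=10 kN/m over full span:
  M_1 = wx(L-x)/2 = 10·2·(10-2)/2 = 80 kN·m
Load 2 — point force P=9 kN at a=5/2 m (b=L-a=15/2):
  M_2 = Pbx/L  [x≤a] = 9·(15/2)·2/10 = 27/2 kN·m
Load 3 — applied couple M₀=-15 kN·m at a=6 m (b=L-a=4):
  M_3 = M₀x/L  [x≤a] = (-15)·2/10 = -3 kN·m
Superposition: M = Σ M_i = 181/2 kN·m ≈ 90.500000 kN·m

M(2) = 181/2 kN·m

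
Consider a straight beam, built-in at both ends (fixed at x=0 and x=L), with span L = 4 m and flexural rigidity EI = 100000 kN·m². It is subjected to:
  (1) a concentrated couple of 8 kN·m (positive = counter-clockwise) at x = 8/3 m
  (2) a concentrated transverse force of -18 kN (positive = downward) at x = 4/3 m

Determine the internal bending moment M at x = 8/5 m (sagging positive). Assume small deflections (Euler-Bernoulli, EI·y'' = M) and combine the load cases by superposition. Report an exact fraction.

M(8/5) = -64/15 kN·m

Load 1 — applied couple M₀=8 kN·m at a=8/3 m (b=L-a=4/3):
  M_1 = R_Ax - M_A  [x≤a] with R_A=8/3, M_A=8/3 = (8/3)·(8/5) - (8/3) = 8/5 kN·m
Load 2 — point force P=-18 kN at a=4/3 m (b=L-a=8/3):
  M_2 = Pa²(a+3b)(L-x)/L³ - Pa²b/L²  [x>a] = (-18)·(4/3)²·((4/3)+3·(8/3))·(4-(8/5))/4³ - (-18)·(4/3)²·(8/3)/4² = -88/15 kN·m
Superposition: M = Σ M_i = -64/15 kN·m ≈ -4.266667 kN·m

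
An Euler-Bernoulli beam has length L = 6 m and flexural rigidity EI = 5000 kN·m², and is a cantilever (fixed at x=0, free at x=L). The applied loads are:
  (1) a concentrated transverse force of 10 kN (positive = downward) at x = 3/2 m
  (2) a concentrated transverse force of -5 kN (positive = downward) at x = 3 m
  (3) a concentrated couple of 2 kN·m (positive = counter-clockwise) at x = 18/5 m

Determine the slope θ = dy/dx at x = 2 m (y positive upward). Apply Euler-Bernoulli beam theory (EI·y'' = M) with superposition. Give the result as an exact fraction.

θ(2) = 51/20000 rad

Load 1 — point force P=10 kN at a=3/2 m (b=L-a=9/2):
  θ_1 = -Pa²/(2EI)  [x>a] = -10·(3/2)²/(2·5000) = -9/4000 rad
Load 2 — point force P=-5 kN at a=3 m (b=L-a=3):
  θ_2 = -Px(2a-x)/(2EI)  [x≤a] = -(-5)·2·(2·3-2)/(2·5000) = 1/250 rad
Load 3 — applied couple M₀=2 kN·m at a=18/5 m (b=L-a=12/5):
  θ_3 = M₀x/EI  [x≤a] = 2·2/5000 = 1/1250 rad
Superposition: θ = Σ θ_i = 51/20000 rad ≈ 0.002550 rad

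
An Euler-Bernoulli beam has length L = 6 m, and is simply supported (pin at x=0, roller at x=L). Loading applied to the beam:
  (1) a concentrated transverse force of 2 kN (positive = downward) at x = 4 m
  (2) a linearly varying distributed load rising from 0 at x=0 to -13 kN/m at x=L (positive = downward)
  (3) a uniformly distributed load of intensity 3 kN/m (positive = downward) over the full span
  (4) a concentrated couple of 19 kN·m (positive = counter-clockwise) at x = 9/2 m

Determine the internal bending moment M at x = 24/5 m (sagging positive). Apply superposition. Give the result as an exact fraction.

M(24/5) = -2003/125 kN·m

Load 1 — point force P=2 kN at a=4 m (b=L-a=2):
  M_1 = Pa(L-x)/L  [x>a] = 2·4·(6-(24/5))/6 = 8/5 kN·m
Load 2 — triangular load w₀=-13 kN/m (0→w₀ over full span):
  M_2 = w₀Lx/6 - w₀x³/(6L) = (-13)·6·(24/5)/6 - (-13)·(24/5)³/(6·6) = -2808/125 kN·m
Load 3 — uniform load w=3 kN/m over full span:
  M_3 = wx(L-x)/2 = 3·(24/5)·(6-(24/5))/2 = 216/25 kN·m
Load 4 — applied couple M₀=19 kN·m at a=9/2 m (b=L-a=3/2):
  M_4 = M₀x/L - M₀  [x>a] = 19·(24/5)/6 - 19 = -19/5 kN·m
Superposition: M = Σ M_i = -2003/125 kN·m ≈ -16.024000 kN·m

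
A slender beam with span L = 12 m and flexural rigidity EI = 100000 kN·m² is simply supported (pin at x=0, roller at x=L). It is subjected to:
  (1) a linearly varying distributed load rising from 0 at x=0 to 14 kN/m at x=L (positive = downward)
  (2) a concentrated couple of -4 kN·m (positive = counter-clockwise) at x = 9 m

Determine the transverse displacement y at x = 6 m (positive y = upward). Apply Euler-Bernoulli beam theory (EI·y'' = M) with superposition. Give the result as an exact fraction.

Load 1 — triangular load w₀=14 kN/m (0→w₀ over full span):
  y_1 = -w₀x(7L⁴-10L²x²+3x⁴)/(360LEI) = -14·6·(7·12⁴-10·12²·6²+3·6⁴)/(360·12·100000) = -189/10000 m
Load 2 — applied couple M₀=-4 kN·m at a=9 m (b=L-a=3):
  y_2 = (M₀x³/(6L)+C₁x)/EI  [x≤a] with C₁=M₀(3b²-L²)/(6L)=13/2 = ((-4)·6³/(6·12)+(13/2)·6)/100000 = 27/100000 m
Superposition: y = Σ y_i = -1863/100000 m ≈ -0.018630 m

y(6) = -1863/100000 m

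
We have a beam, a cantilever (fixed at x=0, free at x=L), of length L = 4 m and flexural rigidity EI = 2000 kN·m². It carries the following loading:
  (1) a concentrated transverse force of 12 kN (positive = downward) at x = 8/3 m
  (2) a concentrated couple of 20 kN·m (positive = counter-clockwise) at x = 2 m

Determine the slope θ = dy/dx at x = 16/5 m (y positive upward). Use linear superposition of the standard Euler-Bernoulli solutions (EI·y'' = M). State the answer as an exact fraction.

θ(16/5) = -1/750 rad

Load 1 — point force P=12 kN at a=8/3 m (b=L-a=4/3):
  θ_1 = -Pa²/(2EI)  [x>a] = -12·(8/3)²/(2·2000) = -8/375 rad
Load 2 — applied couple M₀=20 kN·m at a=2 m (b=L-a=2):
  θ_2 = M₀a/EI  [x>a] = 20·2/2000 = 1/50 rad
Superposition: θ = Σ θ_i = -1/750 rad ≈ -0.001333 rad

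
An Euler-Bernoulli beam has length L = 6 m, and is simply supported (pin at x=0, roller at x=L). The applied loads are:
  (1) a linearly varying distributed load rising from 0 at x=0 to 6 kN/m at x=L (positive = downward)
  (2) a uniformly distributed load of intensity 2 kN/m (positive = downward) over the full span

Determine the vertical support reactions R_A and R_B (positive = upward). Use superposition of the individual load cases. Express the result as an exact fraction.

Load 1 — triangular load w₀=6 kN/m (0→w₀ over full span):
  R_A = w₀L/6 = 6·6/6 = 6 kN
  R_B = w₀L/3 = 6·6/3 = 12 kN
Load 2 — uniform load w=2 kN/m over full span:
  R_A = wL/2 = 2·6/2 = 6 kN
  R_B = wL/2 = 2·6/2 = 6 kN
Superposition: R_A = 12 kN, R_B = 18 kN

R_A = 12 kN, R_B = 18 kN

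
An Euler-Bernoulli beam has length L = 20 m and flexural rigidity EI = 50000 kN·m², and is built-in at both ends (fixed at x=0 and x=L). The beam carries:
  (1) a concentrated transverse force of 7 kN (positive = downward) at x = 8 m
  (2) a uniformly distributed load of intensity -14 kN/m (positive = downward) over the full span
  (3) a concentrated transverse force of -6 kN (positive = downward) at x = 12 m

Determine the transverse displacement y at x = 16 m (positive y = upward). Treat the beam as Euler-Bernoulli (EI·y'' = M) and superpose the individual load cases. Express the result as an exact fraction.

Load 1 — point force P=7 kN at a=8 m (b=L-a=12):
  y_1 = -Pa²(L-x)²(3bL-(3b+a)(L-x))/(6L³EI)  [x>a] = -7·8²·(20-16)²·(3·12·20-(3·12+8)·(20-16))/(6·20³·50000) = -1904/1171875 m
Load 2 — uniform load w=-14 kN/m over full span:
  y_2 = -wx²(L-x)²/(24EI) = -(-14)·16²·(20-16)²/(24·50000) = 448/9375 m
Load 3 — point force P=-6 kN at a=12 m (b=L-a=8):
  y_3 = -Pa²(L-x)²(3bL-(3b+a)(L-x))/(6L³EI)  [x>a] = -(-6)·12²·(20-16)²·(3·8·20-(3·8+12)·(20-16))/(6·20³·50000) = 756/390625 m
Superposition: y = Σ y_i = 18788/390625 m ≈ 0.048097 m

y(16) = 18788/390625 m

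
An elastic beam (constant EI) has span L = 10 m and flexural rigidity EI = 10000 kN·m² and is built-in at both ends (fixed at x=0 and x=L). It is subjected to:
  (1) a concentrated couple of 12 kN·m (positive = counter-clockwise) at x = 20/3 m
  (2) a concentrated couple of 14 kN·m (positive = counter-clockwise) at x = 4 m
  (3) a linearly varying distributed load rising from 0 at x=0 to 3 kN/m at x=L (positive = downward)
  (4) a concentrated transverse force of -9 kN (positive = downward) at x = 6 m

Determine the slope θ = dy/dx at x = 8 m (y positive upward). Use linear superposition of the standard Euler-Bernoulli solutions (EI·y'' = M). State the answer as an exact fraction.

Load 1 — applied couple M₀=12 kN·m at a=20/3 m (b=L-a=10/3):
  θ_1 = (R_Ax²/2 - M_Ax - M₀(x-a))/EI  [x>a] with R_A=8/5, M_A=4 = ((8/5)·8²/2 - 4·8 - 12·(8-(20/3)))/10000 = 1/3125 rad
Load 2 — applied couple M₀=14 kN·m at a=4 m (b=L-a=6):
  θ_2 = (R_Ax²/2 - M_Ax - M₀(x-a))/EI  [x>a] with R_A=252/125, M_A=42/25 = ((252/125)·8²/2 - (42/25)·8 - 14·(8-4))/10000 = -77/156250 rad
Load 3 — triangular load w₀=3 kN/m (0→w₀ over full span):
  θ_3 = -w₀(2x(L-x)(L-2x)(x+2L)+x²(L-x)²)/(120LEI) = -3·(2·8·(10-8)·(10-2·8)·(8+2·10)+8²·(10-8)²)/(120·10·10000) = 4/3125 rad
Load 4 — point force P=-9 kN at a=6 m (b=L-a=4):
  θ_4 = Pa²(L-x)(2bL-(3b+a)(L-x))/(2L³EI)  [x>a] = (-9)·6²·(10-8)·(2·4·10-(3·4+6)·(10-8))/(2·10³·10000) = -891/625000 rad
Superposition: θ = Σ θ_i = -199/625000 rad ≈ -0.000318 rad

θ(8) = -199/625000 rad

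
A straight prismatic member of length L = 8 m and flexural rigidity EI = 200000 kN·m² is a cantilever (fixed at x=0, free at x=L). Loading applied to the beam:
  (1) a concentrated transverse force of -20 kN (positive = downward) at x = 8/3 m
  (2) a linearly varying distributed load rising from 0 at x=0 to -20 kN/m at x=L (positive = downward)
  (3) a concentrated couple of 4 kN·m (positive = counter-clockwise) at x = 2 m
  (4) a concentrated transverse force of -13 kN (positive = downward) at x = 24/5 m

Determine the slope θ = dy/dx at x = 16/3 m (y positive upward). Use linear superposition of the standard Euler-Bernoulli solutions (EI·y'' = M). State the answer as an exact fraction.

Load 1 — point force P=-20 kN at a=8/3 m (b=L-a=16/3):
  θ_1 = -Pa²/(2EI)  [x>a] = -(-20)·(8/3)²/(2·200000) = 2/5625 rad
Load 2 — triangular load w₀=-20 kN/m (0→w₀ over full span):
  θ_2 = (w₀Lx²/4-w₀L²x/3-w₀x⁴/(24L))/EI = ((-20)·8·(16/3)²/4-(-20)·8²·(16/3)/3-(-20)·(16/3)⁴/(24·8))/200000 = 928/151875 rad
Load 3 — applied couple M₀=4 kN·m at a=2 m (b=L-a=6):
  θ_3 = M₀a/EI  [x>a] = 4·2/200000 = 1/25000 rad
Load 4 — point force P=-13 kN at a=24/5 m (b=L-a=16/5):
  θ_4 = -Pa²/(2EI)  [x>a] = -(-13)·(24/5)²/(2·200000) = 117/156250 rad
Superposition: θ = Σ θ_i = 1101799/151875000 rad ≈ 0.007255 rad

θ(16/3) = 1101799/151875000 rad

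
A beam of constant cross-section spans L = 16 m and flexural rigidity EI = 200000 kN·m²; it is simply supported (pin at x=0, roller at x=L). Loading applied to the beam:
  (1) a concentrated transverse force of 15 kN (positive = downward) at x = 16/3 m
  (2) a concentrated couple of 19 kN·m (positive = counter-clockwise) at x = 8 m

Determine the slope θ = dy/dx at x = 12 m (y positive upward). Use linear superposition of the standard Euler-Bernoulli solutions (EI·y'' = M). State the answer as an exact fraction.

θ(12) = 7909/10800000 rad

Load 1 — point force P=15 kN at a=16/3 m (b=L-a=32/3):
  θ_1 = -Pa(2L²-6Lx+3x²+a²)/(6LEI)  [x>a] = -15·(16/3)·(2·16²-6·16·12+3·12²+(16/3)²)/(6·16·200000) = 101/135000 rad
Load 2 — applied couple M₀=19 kN·m at a=8 m (b=L-a=8):
  θ_2 = (M₀x²/(2L)-M₀(x-a)+C₁)/EI  [x>a] with C₁=M₀(3b²-L²)/(6L)=-38/3 = (19·12²/(2·16)-19·(12-8)+(-38/3))/200000 = -19/1200000 rad
Superposition: θ = Σ θ_i = 7909/10800000 rad ≈ 0.000732 rad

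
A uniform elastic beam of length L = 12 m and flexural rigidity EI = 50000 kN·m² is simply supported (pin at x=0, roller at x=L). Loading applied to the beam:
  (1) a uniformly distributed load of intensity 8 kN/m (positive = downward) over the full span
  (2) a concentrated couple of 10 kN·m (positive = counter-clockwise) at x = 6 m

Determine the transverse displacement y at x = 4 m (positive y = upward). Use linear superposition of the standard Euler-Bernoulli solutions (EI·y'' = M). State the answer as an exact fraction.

y(4) = -4249/112500 m

Load 1 — uniform load w=8 kN/m over full span:
  y_1 = -wx(L³-2Lx²+x³)/(24EI) = -8·4·(12³-2·12·4²+4³)/(24·50000) = -352/9375 m
Load 2 — applied couple M₀=10 kN·m at a=6 m (b=L-a=6):
  y_2 = (M₀x³/(6L)+C₁x)/EI  [x≤a] with C₁=M₀(3b²-L²)/(6L)=-5 = (10·4³/(6·12)+(-5)·4)/50000 = -1/4500 m
Superposition: y = Σ y_i = -4249/112500 m ≈ -0.037769 m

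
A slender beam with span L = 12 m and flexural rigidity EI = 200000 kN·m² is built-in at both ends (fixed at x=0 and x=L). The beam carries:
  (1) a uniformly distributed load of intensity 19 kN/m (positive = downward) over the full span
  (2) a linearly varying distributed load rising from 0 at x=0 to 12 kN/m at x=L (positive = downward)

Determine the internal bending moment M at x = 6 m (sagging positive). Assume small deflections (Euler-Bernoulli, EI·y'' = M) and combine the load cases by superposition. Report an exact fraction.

M(6) = 150 kN·m

Load 1 — uniform load w=19 kN/m over full span:
  M_1 = wLx/2 - wL²/12 - wx²/2 = 19·12·6/2 - 19·12²/12 - 19·6²/2 = 114 kN·m
Load 2 — triangular load w₀=12 kN/m (0→w₀ over full span):
  M_2 = 3w₀Lx/20 - w₀L²/30 - w₀x³/(6L) = 3·12·12·6/20 - 12·12²/30 - 12·6³/(6·12) = 36 kN·m
Superposition: M = Σ M_i = 150 kN·m ≈ 150.000000 kN·m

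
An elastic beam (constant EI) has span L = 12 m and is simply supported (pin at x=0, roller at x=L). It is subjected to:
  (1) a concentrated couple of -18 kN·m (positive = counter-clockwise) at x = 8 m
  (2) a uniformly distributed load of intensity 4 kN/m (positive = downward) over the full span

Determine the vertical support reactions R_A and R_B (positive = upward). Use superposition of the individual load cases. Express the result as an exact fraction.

Load 1 — applied couple M₀=-18 kN·m at a=8 m (b=L-a=4):
  R_A = M₀/L = (-18)/12 = -3/2 kN
  R_B = -M₀/L = -(-18)/12 = 3/2 kN
Load 2 — uniform load w=4 kN/m over full span:
  R_A = wL/2 = 4·12/2 = 24 kN
  R_B = wL/2 = 4·12/2 = 24 kN
Superposition: R_A = 45/2 kN, R_B = 51/2 kN

R_A = 45/2 kN, R_B = 51/2 kN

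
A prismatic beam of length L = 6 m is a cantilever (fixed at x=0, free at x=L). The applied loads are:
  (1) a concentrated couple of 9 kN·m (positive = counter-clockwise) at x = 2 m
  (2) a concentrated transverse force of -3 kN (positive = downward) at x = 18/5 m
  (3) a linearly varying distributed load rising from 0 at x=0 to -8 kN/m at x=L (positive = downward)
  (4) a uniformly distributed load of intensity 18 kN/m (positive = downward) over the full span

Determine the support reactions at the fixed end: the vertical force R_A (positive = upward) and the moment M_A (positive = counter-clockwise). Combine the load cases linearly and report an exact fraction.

R_A = 81 kN, M_A = 1041/5 kN·m

Load 1 — applied couple M₀=9 kN·m at a=2 m (b=L-a=4):
  R_A = 0 kN
  M_A = -M₀ = -9 kN·m
Load 2 — point force P=-3 kN at a=18/5 m (b=L-a=12/5):
  R_A = P = (-3) = -3 kN
  M_A = Pa = (-3)·(18/5) = -54/5 kN·m
Load 3 — triangular load w₀=-8 kN/m (0→w₀ over full span):
  R_A = w₀L/2 = (-8)·6/2 = -24 kN
  M_A = w₀L²/3 = (-8)·6²/3 = -96 kN·m
Load 4 — uniform load w=18 kN/m over full span:
  R_A = wL = 18·6 = 108 kN
  M_A = wL²/2 = 18·6²/2 = 324 kN·m
Superposition: R_A = 81 kN, M_A = 1041/5 kN·m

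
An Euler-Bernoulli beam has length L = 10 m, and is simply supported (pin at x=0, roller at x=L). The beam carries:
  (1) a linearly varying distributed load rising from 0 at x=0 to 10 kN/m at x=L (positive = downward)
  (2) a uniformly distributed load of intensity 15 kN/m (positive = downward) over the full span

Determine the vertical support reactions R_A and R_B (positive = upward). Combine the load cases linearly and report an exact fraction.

R_A = 275/3 kN, R_B = 325/3 kN

Load 1 — triangular load w₀=10 kN/m (0→w₀ over full span):
  R_A = w₀L/6 = 10·10/6 = 50/3 kN
  R_B = w₀L/3 = 10·10/3 = 100/3 kN
Load 2 — uniform load w=15 kN/m over full span:
  R_A = wL/2 = 15·10/2 = 75 kN
  R_B = wL/2 = 15·10/2 = 75 kN
Superposition: R_A = 275/3 kN, R_B = 325/3 kN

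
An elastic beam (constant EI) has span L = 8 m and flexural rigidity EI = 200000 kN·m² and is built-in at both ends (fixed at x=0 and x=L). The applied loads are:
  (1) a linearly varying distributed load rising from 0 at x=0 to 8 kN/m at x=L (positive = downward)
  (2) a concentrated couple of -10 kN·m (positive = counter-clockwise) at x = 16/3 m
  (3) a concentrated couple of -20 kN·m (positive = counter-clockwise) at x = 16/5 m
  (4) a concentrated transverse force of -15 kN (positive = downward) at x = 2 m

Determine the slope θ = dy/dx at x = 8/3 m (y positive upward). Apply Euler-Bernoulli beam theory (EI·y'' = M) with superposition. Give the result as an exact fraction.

Load 1 — triangular load w₀=8 kN/m (0→w₀ over full span):
  θ_1 = -w₀(2x(L-x)(L-2x)(x+2L)+x²(L-x)²)/(120LEI) = -8·(2·(8/3)·(8-(8/3))·(8-2·(8/3))·((8/3)+2·8)+(8/3)²·(8-(8/3))²)/(120·8·200000) = -256/3796875 rad
Load 2 — applied couple M₀=-10 kN·m at a=16/3 m (b=L-a=8/3):
  θ_2 = (R_Ax²/2 - M_Ax)/EI  [x≤a] with R_A=-5/3, M_A=-10/3 = ((-5/3)·(8/3)²/2 - (-10/3)·(8/3))/200000 = 1/67500 rad
Load 3 — applied couple M₀=-20 kN·m at a=16/5 m (b=L-a=24/5):
  θ_3 = (R_Ax²/2 - M_Ax)/EI  [x≤a] with R_A=-18/5, M_A=-12/5 = ((-18/5)·(8/3)²/2 - (-12/5)·(8/3))/200000 = -1/31250 rad
Load 4 — point force P=-15 kN at a=2 m (b=L-a=6):
  θ_4 = Pa²(L-x)(2bL-(3b+a)(L-x))/(2L³EI)  [x>a] = (-15)·2²·(8-(8/3))·(2·6·8-(3·6+2)·(8-(8/3)))/(2·8³·200000) = 1/60000 rad
Superposition: θ = Σ θ_i = -1651/24300000 rad ≈ -0.000068 rad

θ(8/3) = -1651/24300000 rad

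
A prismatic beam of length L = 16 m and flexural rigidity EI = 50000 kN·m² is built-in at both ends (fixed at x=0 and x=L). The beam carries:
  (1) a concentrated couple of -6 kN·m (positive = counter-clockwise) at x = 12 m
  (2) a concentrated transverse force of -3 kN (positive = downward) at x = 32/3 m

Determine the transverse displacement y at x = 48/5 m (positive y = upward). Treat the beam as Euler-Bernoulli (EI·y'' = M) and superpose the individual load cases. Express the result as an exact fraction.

y(48/5) = 573/390625 m

Load 1 — applied couple M₀=-6 kN·m at a=12 m (b=L-a=4):
  y_1 = (R_Ax³/6 - M_Ax²/2)/EI  [x≤a] with R_A=-27/64, M_A=-15/8 = ((-27/64)·(48/5)³/6 - (-15/8)·(48/5)²/2)/50000 = 189/390625 m
Load 2 — point force P=-3 kN at a=32/3 m (b=L-a=16/3):
  y_2 = -Pb²x²(3aL-(3a+b)x)/(6L³EI)  [x≤a] = -(-3)·(16/3)²·(48/5)²·(3·(32/3)·16-(3·(32/3)+(16/3))·(48/5))/(6·16³·50000) = 384/390625 m
Superposition: y = Σ y_i = 573/390625 m ≈ 0.001467 m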